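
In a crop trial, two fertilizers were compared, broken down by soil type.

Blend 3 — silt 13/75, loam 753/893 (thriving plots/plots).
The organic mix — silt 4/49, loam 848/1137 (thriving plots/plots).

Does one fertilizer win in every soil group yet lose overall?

Silt: Blend 3 13/75 = 17.3%, the organic mix 4/49 = 8.2% → Blend 3
Loam: Blend 3 753/893 = 84.3%, the organic mix 848/1137 = 74.6% → Blend 3
Overall: Blend 3 766/968 = 79.1%, the organic mix 852/1186 = 71.8% → Blend 3
Blend 3 wins overall and in every soil group — no reversal.

No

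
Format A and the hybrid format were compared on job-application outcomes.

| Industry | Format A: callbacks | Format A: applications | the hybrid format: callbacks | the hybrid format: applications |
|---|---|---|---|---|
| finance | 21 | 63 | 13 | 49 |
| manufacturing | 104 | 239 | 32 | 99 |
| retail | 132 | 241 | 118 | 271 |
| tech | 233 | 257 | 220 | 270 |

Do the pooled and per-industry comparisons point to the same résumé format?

Yes

Finance: Format A 21/63 = 33.3%, the hybrid format 13/49 = 26.5% → Format A
Manufacturing: Format A 104/239 = 43.5%, the hybrid format 32/99 = 32.3% → Format A
Retail: Format A 132/241 = 54.8%, the hybrid format 118/271 = 43.5% → Format A
Tech: Format A 233/257 = 90.7%, the hybrid format 220/270 = 81.5% → Format A
Overall: Format A 490/800 = 61.2%, the hybrid format 383/689 = 55.6% → Format A
Format A wins overall and in every industry group — no reversal.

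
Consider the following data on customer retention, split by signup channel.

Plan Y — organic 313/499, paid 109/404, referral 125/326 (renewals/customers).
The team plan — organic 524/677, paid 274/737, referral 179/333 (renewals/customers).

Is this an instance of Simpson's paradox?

Organic: Plan Y 313/499 = 62.7%, the team plan 524/677 = 77.4% → the team plan
Paid: Plan Y 109/404 = 27.0%, the team plan 274/737 = 37.2% → the team plan
Referral: Plan Y 125/326 = 38.3%, the team plan 179/333 = 53.8% → the team plan
Overall: Plan Y 547/1229 = 44.5%, the team plan 977/1747 = 55.9% → the team plan
The team plan wins overall and in every signup group — no reversal.

No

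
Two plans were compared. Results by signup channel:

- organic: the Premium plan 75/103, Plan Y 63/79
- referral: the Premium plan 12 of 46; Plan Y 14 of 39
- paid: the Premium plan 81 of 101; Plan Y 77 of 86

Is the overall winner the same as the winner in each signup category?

Organic: the Premium plan 75/103 = 72.8%, Plan Y 63/79 = 79.7% → Plan Y
Referral: the Premium plan 12/46 = 26.1%, Plan Y 14/39 = 35.9% → Plan Y
Paid: the Premium plan 81/101 = 80.2%, Plan Y 77/86 = 89.5% → Plan Y
Overall: the Premium plan 168/250 = 67.2%, Plan Y 154/204 = 75.5% → Plan Y
Plan Y wins overall and in every signup group — no reversal.

Yes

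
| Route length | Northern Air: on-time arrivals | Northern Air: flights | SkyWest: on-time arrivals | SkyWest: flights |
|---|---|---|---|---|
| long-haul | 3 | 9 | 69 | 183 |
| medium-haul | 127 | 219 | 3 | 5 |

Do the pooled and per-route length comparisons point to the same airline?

No

Long-haul: Northern Air 3/9 = 33.3%, SkyWest 69/183 = 37.7% → SkyWest
Medium-haul: Northern Air 127/219 = 58.0%, SkyWest 3/5 = 60.0% → SkyWest
Overall: Northern Air 130/228 = 57.0%, SkyWest 72/188 = 38.3% → Northern Air
SkyWest wins each route group but Northern Air wins overall — the comparison reverses. SkyWest's flights skew toward long-haul, which has a lower base rate.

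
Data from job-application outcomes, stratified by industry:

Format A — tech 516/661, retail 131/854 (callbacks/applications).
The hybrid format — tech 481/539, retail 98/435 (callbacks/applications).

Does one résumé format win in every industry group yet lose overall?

Tech: Format A 516/661 = 78.1%, the hybrid format 481/539 = 89.2% → the hybrid format
Retail: Format A 131/854 = 15.3%, the hybrid format 98/435 = 22.5% → the hybrid format
Overall: Format A 647/1515 = 42.7%, the hybrid format 579/974 = 59.4% → the hybrid format
The hybrid format wins overall and in every industry group — no reversal.

No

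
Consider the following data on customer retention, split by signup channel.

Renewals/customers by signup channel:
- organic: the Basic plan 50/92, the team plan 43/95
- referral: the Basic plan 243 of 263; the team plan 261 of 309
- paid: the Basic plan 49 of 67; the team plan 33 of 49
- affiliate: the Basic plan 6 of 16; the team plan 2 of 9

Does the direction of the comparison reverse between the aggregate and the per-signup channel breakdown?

No

Organic: the Basic plan 50/92 = 54.3%, the team plan 43/95 = 45.3% → the Basic plan
Referral: the Basic plan 243/263 = 92.4%, the team plan 261/309 = 84.5% → the Basic plan
Paid: the Basic plan 49/67 = 73.1%, the team plan 33/49 = 67.3% → the Basic plan
Affiliate: the Basic plan 6/16 = 37.5%, the team plan 2/9 = 22.2% → the Basic plan
Overall: the Basic plan 348/438 = 79.5%, the team plan 339/462 = 73.4% → the Basic plan
The Basic plan wins overall and in every signup group — no reversal.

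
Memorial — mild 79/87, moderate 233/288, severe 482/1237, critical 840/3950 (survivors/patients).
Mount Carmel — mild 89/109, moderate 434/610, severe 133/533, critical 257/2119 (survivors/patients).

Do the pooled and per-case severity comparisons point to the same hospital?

Mild: Memorial 79/87 = 90.8%, Mount Carmel 89/109 = 81.7% → Memorial
Moderate: Memorial 233/288 = 80.9%, Mount Carmel 434/610 = 71.1% → Memorial
Severe: Memorial 482/1237 = 39.0%, Mount Carmel 133/533 = 25.0% → Memorial
Critical: Memorial 840/3950 = 21.3%, Mount Carmel 257/2119 = 12.1% → Memorial
Overall: Memorial 1634/5562 = 29.4%, Mount Carmel 913/3371 = 27.1% → Memorial
Memorial wins overall and in every case group — no reversal.

Yes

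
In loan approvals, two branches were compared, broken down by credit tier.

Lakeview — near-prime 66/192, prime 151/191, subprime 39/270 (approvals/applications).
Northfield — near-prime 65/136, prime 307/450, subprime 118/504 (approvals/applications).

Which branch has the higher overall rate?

Northfield

Near-prime: Lakeview 66/192 = 34.4%, Northfield 65/136 = 47.8% → Northfield
Prime: Lakeview 151/191 = 79.1%, Northfield 307/450 = 68.2% → Lakeview
Subprime: Lakeview 39/270 = 14.4%, Northfield 118/504 = 23.4% → Northfield
Overall: Lakeview 256/653 = 39.2%, Northfield 490/1090 = 45.0% → Northfield
(Neither sweeps every credit group, but Northfield has the higher pooled rate.)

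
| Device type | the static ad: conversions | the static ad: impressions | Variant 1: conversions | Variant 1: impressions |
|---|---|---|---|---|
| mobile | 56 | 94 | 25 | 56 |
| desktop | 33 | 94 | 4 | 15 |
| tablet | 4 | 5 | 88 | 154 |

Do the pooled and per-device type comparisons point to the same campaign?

No

Mobile: the static ad 56/94 = 59.6%, Variant 1 25/56 = 44.6% → the static ad
Desktop: the static ad 33/94 = 35.1%, Variant 1 4/15 = 26.7% → the static ad
Tablet: the static ad 4/5 = 80.0%, Variant 1 88/154 = 57.1% → the static ad
Overall: the static ad 93/193 = 48.2%, Variant 1 117/225 = 52.0% → Variant 1
The static ad wins each device group but Variant 1 wins overall — the comparison reverses. The static ad's impressions skew toward desktop, which has a lower base rate.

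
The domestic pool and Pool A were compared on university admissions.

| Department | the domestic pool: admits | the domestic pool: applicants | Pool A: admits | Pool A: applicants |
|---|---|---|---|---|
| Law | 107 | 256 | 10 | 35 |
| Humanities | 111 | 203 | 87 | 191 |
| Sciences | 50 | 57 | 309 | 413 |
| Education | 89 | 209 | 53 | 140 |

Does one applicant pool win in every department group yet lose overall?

Law: the domestic pool 107/256 = 41.8%, Pool A 10/35 = 28.6% → the domestic pool
Humanities: the domestic pool 111/203 = 54.7%, Pool A 87/191 = 45.5% → the domestic pool
Sciences: the domestic pool 50/57 = 87.7%, Pool A 309/413 = 74.8% → the domestic pool
Education: the domestic pool 89/209 = 42.6%, Pool A 53/140 = 37.9% → the domestic pool
Overall: the domestic pool 357/725 = 49.2%, Pool A 459/779 = 58.9% → Pool A
The domestic pool wins each department group but Pool A wins overall — the comparison reverses. The domestic pool's applicants skew toward Law, which has a lower base rate.

Yes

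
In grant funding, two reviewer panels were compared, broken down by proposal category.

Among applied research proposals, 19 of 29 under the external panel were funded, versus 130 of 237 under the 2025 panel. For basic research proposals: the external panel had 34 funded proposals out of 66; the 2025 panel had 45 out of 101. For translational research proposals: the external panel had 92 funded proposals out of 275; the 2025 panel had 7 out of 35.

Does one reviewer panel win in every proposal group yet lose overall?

Yes

Applied research: the external panel 19/29 = 65.5%, the 2025 panel 130/237 = 54.9% → the external panel
Basic research: the external panel 34/66 = 51.5%, the 2025 panel 45/101 = 44.6% → the external panel
Translational research: the external panel 92/275 = 33.5%, the 2025 panel 7/35 = 20.0% → the external panel
Overall: the external panel 145/370 = 39.2%, the 2025 panel 182/373 = 48.8% → the 2025 panel
The external panel wins each proposal group but the 2025 panel wins overall — the comparison reverses. The external panel's proposals skew toward translational research, which has a lower base rate.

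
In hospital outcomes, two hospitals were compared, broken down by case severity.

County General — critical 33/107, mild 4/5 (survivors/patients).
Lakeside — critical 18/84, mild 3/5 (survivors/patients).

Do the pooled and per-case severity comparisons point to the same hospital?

Critical: County General 33/107 = 30.8%, Lakeside 18/84 = 21.4% → County General
Mild: County General 4/5 = 80.0%, Lakeside 3/5 = 60.0% → County General
Overall: County General 37/112 = 33.0%, Lakeside 21/89 = 23.6% → County General
County General wins overall and in every case group — no reversal.

Yes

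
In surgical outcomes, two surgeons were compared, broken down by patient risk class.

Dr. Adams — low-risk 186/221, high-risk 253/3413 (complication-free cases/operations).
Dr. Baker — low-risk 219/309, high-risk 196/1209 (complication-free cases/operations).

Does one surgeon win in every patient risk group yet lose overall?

Low-risk: Dr. Adams 186/221 = 84.2%, Dr. Baker 219/309 = 70.9% → Dr. Adams
High-risk: Dr. Adams 253/3413 = 7.4%, Dr. Baker 196/1209 = 16.2% → Dr. Baker
Overall: Dr. Adams 439/3634 = 12.1%, Dr. Baker 415/1518 = 27.3% → Dr. Baker
Neither sweeps: Dr. Adams wins 1 of 2 groups, Dr. Baker wins 1. Dr. Baker wins overall but not every group — no Simpson reversal.

No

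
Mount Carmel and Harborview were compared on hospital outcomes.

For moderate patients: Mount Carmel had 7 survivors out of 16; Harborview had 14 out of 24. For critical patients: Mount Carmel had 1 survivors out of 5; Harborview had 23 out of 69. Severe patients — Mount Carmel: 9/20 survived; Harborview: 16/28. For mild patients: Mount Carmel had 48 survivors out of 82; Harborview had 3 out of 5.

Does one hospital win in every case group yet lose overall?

Moderate: Mount Carmel 7/16 = 43.8%, Harborview 14/24 = 58.3% → Harborview
Critical: Mount Carmel 1/5 = 20.0%, Harborview 23/69 = 33.3% → Harborview
Severe: Mount Carmel 9/20 = 45.0%, Harborview 16/28 = 57.1% → Harborview
Mild: Mount Carmel 48/82 = 58.5%, Harborview 3/5 = 60.0% → Harborview
Overall: Mount Carmel 65/123 = 52.8%, Harborview 56/126 = 44.4% → Mount Carmel
Harborview wins each case group but Mount Carmel wins overall — the comparison reverses. Harborview's patients skew toward critical, which has a lower base rate.

Yes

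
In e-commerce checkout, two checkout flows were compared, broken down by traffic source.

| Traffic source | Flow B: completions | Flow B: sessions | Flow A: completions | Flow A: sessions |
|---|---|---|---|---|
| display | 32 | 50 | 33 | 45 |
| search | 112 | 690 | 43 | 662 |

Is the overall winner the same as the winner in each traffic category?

No

Display: Flow B 32/50 = 64.0%, Flow A 33/45 = 73.3% → Flow A
Search: Flow B 112/690 = 16.2%, Flow A 43/662 = 6.5% → Flow B
Overall: Flow B 144/740 = 19.5%, Flow A 76/707 = 10.7% → Flow B
Neither sweeps: Flow B wins 1 of 2 groups, Flow A wins 1. Flow B wins overall but not every group — no Simpson reversal.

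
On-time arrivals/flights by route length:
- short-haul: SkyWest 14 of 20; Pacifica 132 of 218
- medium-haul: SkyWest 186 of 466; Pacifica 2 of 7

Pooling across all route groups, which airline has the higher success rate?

Pacifica

Short-haul: SkyWest 14/20 = 70.0%, Pacifica 132/218 = 60.6% → SkyWest
Medium-haul: SkyWest 186/466 = 39.9%, Pacifica 2/7 = 28.6% → SkyWest
Overall: SkyWest 200/486 = 41.2%, Pacifica 134/225 = 59.6% → Pacifica
(SkyWest wins every route group but Pacifica wins overall — SkyWest's flights skew toward the low-rate medium-haul group.)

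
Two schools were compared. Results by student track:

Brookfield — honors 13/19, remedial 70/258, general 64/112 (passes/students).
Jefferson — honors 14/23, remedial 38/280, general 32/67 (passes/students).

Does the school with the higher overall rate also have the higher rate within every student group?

Yes

Honors: Brookfield 13/19 = 68.4%, Jefferson 14/23 = 60.9% → Brookfield
Remedial: Brookfield 70/258 = 27.1%, Jefferson 38/280 = 13.6% → Brookfield
General: Brookfield 64/112 = 57.1%, Jefferson 32/67 = 47.8% → Brookfield
Overall: Brookfield 147/389 = 37.8%, Jefferson 84/370 = 22.7% → Brookfield
Brookfield wins overall and in every student group — no reversal.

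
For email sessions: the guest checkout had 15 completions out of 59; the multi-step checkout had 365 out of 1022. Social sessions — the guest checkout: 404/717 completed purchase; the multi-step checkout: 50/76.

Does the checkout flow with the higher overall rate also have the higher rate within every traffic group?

Email: the guest checkout 15/59 = 25.4%, the multi-step checkout 365/1022 = 35.7% → the multi-step checkout
Social: the guest checkout 404/717 = 56.3%, the multi-step checkout 50/76 = 65.8% → the multi-step checkout
Overall: the guest checkout 419/776 = 54.0%, the multi-step checkout 415/1098 = 37.8% → the guest checkout
The multi-step checkout wins each traffic group but the guest checkout wins overall — the comparison reverses. The multi-step checkout's sessions skew toward email, which has a lower base rate.

No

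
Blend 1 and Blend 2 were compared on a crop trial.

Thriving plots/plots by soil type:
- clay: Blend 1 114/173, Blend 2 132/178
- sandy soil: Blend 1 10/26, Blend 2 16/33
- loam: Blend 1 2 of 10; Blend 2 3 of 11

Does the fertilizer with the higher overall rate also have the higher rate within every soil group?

Clay: Blend 1 114/173 = 65.9%, Blend 2 132/178 = 74.2% → Blend 2
Sandy soil: Blend 1 10/26 = 38.5%, Blend 2 16/33 = 48.5% → Blend 2
Loam: Blend 1 2/10 = 20.0%, Blend 2 3/11 = 27.3% → Blend 2
Overall: Blend 1 126/209 = 60.3%, Blend 2 151/222 = 68.0% → Blend 2
Blend 2 wins overall and in every soil group — no reversal.

Yes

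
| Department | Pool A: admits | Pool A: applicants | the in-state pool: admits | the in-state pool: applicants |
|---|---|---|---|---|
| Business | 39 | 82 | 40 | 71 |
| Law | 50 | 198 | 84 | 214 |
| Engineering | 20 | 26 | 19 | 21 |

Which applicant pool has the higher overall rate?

Business: Pool A 39/82 = 47.6%, the in-state pool 40/71 = 56.3% → the in-state pool
Law: Pool A 50/198 = 25.3%, the in-state pool 84/214 = 39.3% → the in-state pool
Engineering: Pool A 20/26 = 76.9%, the in-state pool 19/21 = 90.5% → the in-state pool
Overall: Pool A 109/306 = 35.6%, the in-state pool 143/306 = 46.7% → the in-state pool

the in-state pool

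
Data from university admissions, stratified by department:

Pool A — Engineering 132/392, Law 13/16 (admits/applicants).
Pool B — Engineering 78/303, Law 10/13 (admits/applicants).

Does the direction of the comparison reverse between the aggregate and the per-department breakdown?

No

Engineering: Pool A 132/392 = 33.7%, Pool B 78/303 = 25.7% → Pool A
Law: Pool A 13/16 = 81.2%, Pool B 10/13 = 76.9% → Pool A
Overall: Pool A 145/408 = 35.5%, Pool B 88/316 = 27.8% → Pool A
Pool A wins overall and in every department group — no reversal.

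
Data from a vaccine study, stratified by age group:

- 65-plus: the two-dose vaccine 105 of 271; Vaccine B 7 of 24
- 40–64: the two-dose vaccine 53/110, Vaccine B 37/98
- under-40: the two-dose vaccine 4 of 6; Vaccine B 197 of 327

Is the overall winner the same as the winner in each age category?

No

65-plus: the two-dose vaccine 105/271 = 38.7%, Vaccine B 7/24 = 29.2% → the two-dose vaccine
40–64: the two-dose vaccine 53/110 = 48.2%, Vaccine B 37/98 = 37.8% → the two-dose vaccine
Under-40: the two-dose vaccine 4/6 = 66.7%, Vaccine B 197/327 = 60.2% → the two-dose vaccine
Overall: the two-dose vaccine 162/387 = 41.9%, Vaccine B 241/449 = 53.7% → Vaccine B
The two-dose vaccine wins each age group but Vaccine B wins overall — the comparison reverses. The two-dose vaccine's recipients skew toward 65-plus, which has a lower base rate.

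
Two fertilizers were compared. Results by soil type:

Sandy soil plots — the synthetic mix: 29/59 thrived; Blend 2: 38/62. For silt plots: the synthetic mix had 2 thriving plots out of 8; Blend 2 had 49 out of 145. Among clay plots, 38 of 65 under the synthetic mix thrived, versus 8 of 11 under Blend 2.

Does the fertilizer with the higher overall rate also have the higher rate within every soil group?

Sandy soil: the synthetic mix 29/59 = 49.2%, Blend 2 38/62 = 61.3% → Blend 2
Silt: the synthetic mix 2/8 = 25.0%, Blend 2 49/145 = 33.8% → Blend 2
Clay: the synthetic mix 38/65 = 58.5%, Blend 2 8/11 = 72.7% → Blend 2
Overall: the synthetic mix 69/132 = 52.3%, Blend 2 95/218 = 43.6% → the synthetic mix
Blend 2 wins each soil group but the synthetic mix wins overall — the comparison reverses. Blend 2's plots skew toward silt, which has a lower base rate.

No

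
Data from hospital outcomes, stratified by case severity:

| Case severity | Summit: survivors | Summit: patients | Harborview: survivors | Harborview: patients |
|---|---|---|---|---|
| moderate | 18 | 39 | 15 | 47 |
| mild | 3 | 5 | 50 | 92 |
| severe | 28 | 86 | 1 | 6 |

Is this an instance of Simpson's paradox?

Moderate: Summit 18/39 = 46.2%, Harborview 15/47 = 31.9% → Summit
Mild: Summit 3/5 = 60.0%, Harborview 50/92 = 54.3% → Summit
Severe: Summit 28/86 = 32.6%, Harborview 1/6 = 16.7% → Summit
Overall: Summit 49/130 = 37.7%, Harborview 66/145 = 45.5% → Harborview
Summit wins each case group but Harborview wins overall — the comparison reverses. Summit's patients skew toward severe, which has a lower base rate.

Yes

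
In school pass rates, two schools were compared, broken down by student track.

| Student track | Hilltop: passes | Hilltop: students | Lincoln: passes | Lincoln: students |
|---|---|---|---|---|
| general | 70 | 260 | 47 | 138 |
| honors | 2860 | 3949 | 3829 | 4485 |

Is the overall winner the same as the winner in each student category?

General: Hilltop 70/260 = 26.9%, Lincoln 47/138 = 34.1% → Lincoln
Honors: Hilltop 2860/3949 = 72.4%, Lincoln 3829/4485 = 85.4% → Lincoln
Overall: Hilltop 2930/4209 = 69.6%, Lincoln 3876/4623 = 83.8% → Lincoln
Lincoln wins overall and in every student group — no reversal.

Yes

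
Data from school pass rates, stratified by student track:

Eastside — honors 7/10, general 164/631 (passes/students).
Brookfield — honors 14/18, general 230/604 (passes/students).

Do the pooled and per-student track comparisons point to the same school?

Yes

Honors: Eastside 7/10 = 70.0%, Brookfield 14/18 = 77.8% → Brookfield
General: Eastside 164/631 = 26.0%, Brookfield 230/604 = 38.1% → Brookfield
Overall: Eastside 171/641 = 26.7%, Brookfield 244/622 = 39.2% → Brookfield
Brookfield wins overall and in every student group — no reversal.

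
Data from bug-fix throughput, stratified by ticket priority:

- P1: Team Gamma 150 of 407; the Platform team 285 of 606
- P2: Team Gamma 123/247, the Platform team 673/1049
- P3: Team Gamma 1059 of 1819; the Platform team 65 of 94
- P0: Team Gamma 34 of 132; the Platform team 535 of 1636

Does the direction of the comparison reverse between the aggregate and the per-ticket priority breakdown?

P1: Team Gamma 150/407 = 36.9%, the Platform team 285/606 = 47.0% → the Platform team
P2: Team Gamma 123/247 = 49.8%, the Platform team 673/1049 = 64.2% → the Platform team
P3: Team Gamma 1059/1819 = 58.2%, the Platform team 65/94 = 69.1% → the Platform team
P0: Team Gamma 34/132 = 25.8%, the Platform team 535/1636 = 32.7% → the Platform team
Overall: Team Gamma 1366/2605 = 52.4%, the Platform team 1558/3385 = 46.0% → Team Gamma
The Platform team wins each ticket group but Team Gamma wins overall — the comparison reverses. The Platform team's tickets skew toward P0, which has a lower base rate.

Yes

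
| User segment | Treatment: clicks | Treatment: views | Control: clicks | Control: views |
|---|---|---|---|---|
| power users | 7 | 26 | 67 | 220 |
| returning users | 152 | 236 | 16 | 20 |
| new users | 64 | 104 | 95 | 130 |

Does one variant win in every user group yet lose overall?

Yes

Power users: Treatment 7/26 = 26.9%, Control 67/220 = 30.5% → Control
Returning users: Treatment 152/236 = 64.4%, Control 16/20 = 80.0% → Control
New users: Treatment 64/104 = 61.5%, Control 95/130 = 73.1% → Control
Overall: Treatment 223/366 = 60.9%, Control 178/370 = 48.1% → Treatment
Control wins each user group but Treatment wins overall — the comparison reverses. Control's views skew toward power users, which has a lower base rate.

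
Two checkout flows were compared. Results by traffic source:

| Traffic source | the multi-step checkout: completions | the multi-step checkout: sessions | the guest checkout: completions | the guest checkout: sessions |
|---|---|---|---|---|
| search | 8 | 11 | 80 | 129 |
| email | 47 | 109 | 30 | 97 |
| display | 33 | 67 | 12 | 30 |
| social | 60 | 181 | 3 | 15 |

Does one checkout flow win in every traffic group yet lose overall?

Yes

Search: the multi-step checkout 8/11 = 72.7%, the guest checkout 80/129 = 62.0% → the multi-step checkout
Email: the multi-step checkout 47/109 = 43.1%, the guest checkout 30/97 = 30.9% → the multi-step checkout
Display: the multi-step checkout 33/67 = 49.3%, the guest checkout 12/30 = 40.0% → the multi-step checkout
Social: the multi-step checkout 60/181 = 33.1%, the guest checkout 3/15 = 20.0% → the multi-step checkout
Overall: the multi-step checkout 148/368 = 40.2%, the guest checkout 125/271 = 46.1% → the guest checkout
The multi-step checkout wins each traffic group but the guest checkout wins overall — the comparison reverses. The multi-step checkout's sessions skew toward social, which has a lower base rate.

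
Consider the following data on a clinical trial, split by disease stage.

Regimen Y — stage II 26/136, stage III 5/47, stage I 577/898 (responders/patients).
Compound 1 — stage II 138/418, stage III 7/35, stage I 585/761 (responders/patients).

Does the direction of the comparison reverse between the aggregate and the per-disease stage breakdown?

No

Stage II: Regimen Y 26/136 = 19.1%, Compound 1 138/418 = 33.0% → Compound 1
Stage III: Regimen Y 5/47 = 10.6%, Compound 1 7/35 = 20.0% → Compound 1
Stage I: Regimen Y 577/898 = 64.3%, Compound 1 585/761 = 76.9% → Compound 1
Overall: Regimen Y 608/1081 = 56.2%, Compound 1 730/1214 = 60.1% → Compound 1
Compound 1 wins overall and in every disease group — no reversal.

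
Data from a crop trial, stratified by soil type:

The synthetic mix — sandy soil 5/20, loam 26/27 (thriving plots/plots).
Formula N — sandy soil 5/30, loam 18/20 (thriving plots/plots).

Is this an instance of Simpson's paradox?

Sandy soil: the synthetic mix 5/20 = 25.0%, Formula N 5/30 = 16.7% → the synthetic mix
Loam: the synthetic mix 26/27 = 96.3%, Formula N 18/20 = 90.0% → the synthetic mix
Overall: the synthetic mix 31/47 = 66.0%, Formula N 23/50 = 46.0% → the synthetic mix
The synthetic mix wins overall and in every soil group — no reversal.

No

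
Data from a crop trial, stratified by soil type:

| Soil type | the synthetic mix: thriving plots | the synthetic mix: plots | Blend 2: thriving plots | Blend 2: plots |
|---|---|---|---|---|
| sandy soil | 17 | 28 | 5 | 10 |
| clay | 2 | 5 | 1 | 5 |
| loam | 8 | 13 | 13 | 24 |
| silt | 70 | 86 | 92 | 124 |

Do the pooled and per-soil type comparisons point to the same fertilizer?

Sandy soil: the synthetic mix 17/28 = 60.7%, Blend 2 5/10 = 50.0% → the synthetic mix
Clay: the synthetic mix 2/5 = 40.0%, Blend 2 1/5 = 20.0% → the synthetic mix
Loam: the synthetic mix 8/13 = 61.5%, Blend 2 13/24 = 54.2% → the synthetic mix
Silt: the synthetic mix 70/86 = 81.4%, Blend 2 92/124 = 74.2% → the synthetic mix
Overall: the synthetic mix 97/132 = 73.5%, Blend 2 111/163 = 68.1% → the synthetic mix
The synthetic mix wins overall and in every soil group — no reversal.

Yes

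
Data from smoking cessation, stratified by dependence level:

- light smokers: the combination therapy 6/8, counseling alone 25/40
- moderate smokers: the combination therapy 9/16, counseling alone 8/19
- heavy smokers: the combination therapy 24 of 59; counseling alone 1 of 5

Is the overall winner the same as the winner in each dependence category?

No

Light smokers: the combination therapy 6/8 = 75.0%, counseling alone 25/40 = 62.5% → the combination therapy
Moderate smokers: the combination therapy 9/16 = 56.2%, counseling alone 8/19 = 42.1% → the combination therapy
Heavy smokers: the combination therapy 24/59 = 40.7%, counseling alone 1/5 = 20.0% → the combination therapy
Overall: the combination therapy 39/83 = 47.0%, counseling alone 34/64 = 53.1% → counseling alone
The combination therapy wins each dependence group but counseling alone wins overall — the comparison reverses. The combination therapy's participants skew toward heavy smokers, which has a lower base rate.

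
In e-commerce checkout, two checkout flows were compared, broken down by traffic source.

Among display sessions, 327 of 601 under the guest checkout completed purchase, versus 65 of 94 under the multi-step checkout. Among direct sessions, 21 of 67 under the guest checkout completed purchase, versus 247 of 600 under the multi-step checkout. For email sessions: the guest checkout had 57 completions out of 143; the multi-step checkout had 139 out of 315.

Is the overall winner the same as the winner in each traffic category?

Display: the guest checkout 327/601 = 54.4%, the multi-step checkout 65/94 = 69.1% → the multi-step checkout
Direct: the guest checkout 21/67 = 31.3%, the multi-step checkout 247/600 = 41.2% → the multi-step checkout
Email: the guest checkout 57/143 = 39.9%, the multi-step checkout 139/315 = 44.1% → the multi-step checkout
Overall: the guest checkout 405/811 = 49.9%, the multi-step checkout 451/1009 = 44.7% → the guest checkout
The multi-step checkout wins each traffic group but the guest checkout wins overall — the comparison reverses. The multi-step checkout's sessions skew toward direct, which has a lower base rate.

No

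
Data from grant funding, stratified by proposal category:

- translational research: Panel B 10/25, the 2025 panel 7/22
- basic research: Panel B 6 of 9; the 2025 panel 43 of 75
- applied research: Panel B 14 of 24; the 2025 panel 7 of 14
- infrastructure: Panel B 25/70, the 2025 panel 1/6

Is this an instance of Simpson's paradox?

Yes

Translational research: Panel B 10/25 = 40.0%, the 2025 panel 7/22 = 31.8% → Panel B
Basic research: Panel B 6/9 = 66.7%, the 2025 panel 43/75 = 57.3% → Panel B
Applied research: Panel B 14/24 = 58.3%, the 2025 panel 7/14 = 50.0% → Panel B
Infrastructure: Panel B 25/70 = 35.7%, the 2025 panel 1/6 = 16.7% → Panel B
Overall: Panel B 55/128 = 43.0%, the 2025 panel 58/117 = 49.6% → the 2025 panel
Panel B wins each proposal group but the 2025 panel wins overall — the comparison reverses. Panel B's proposals skew toward infrastructure, which has a lower base rate.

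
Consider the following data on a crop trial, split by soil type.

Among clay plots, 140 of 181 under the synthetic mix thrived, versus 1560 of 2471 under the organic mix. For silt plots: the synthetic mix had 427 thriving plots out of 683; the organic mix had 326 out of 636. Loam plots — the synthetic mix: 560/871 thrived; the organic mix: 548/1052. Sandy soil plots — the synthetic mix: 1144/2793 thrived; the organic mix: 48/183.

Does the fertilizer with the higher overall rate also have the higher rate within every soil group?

Clay: the synthetic mix 140/181 = 77.3%, the organic mix 1560/2471 = 63.1% → the synthetic mix
Silt: the synthetic mix 427/683 = 62.5%, the organic mix 326/636 = 51.3% → the synthetic mix
Loam: the synthetic mix 560/871 = 64.3%, the organic mix 548/1052 = 52.1% → the synthetic mix
Sandy soil: the synthetic mix 1144/2793 = 41.0%, the organic mix 48/183 = 26.2% → the synthetic mix
Overall: the synthetic mix 2271/4528 = 50.2%, the organic mix 2482/4342 = 57.2% → the organic mix
The synthetic mix wins each soil group but the organic mix wins overall — the comparison reverses. The synthetic mix's plots skew toward sandy soil, which has a lower base rate.

No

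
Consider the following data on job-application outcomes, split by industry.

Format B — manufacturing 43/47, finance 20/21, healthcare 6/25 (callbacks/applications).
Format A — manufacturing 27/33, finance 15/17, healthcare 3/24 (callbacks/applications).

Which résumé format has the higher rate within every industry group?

Format B

Manufacturing: Format B 43/47 = 91.5%, Format A 27/33 = 81.8% → Format B
Finance: Format B 20/21 = 95.2%, Format A 15/17 = 88.2% → Format B
Healthcare: Format B 6/25 = 24.0%, Format A 3/24 = 12.5% → Format B
Format B has the higher rate in all 3 groups.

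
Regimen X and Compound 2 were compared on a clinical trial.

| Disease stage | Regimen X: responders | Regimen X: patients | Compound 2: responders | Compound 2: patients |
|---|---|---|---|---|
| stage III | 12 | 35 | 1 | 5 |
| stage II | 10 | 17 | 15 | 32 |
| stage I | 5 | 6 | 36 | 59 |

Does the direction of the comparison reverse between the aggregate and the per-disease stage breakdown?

Yes

Stage III: Regimen X 12/35 = 34.3%, Compound 2 1/5 = 20.0% → Regimen X
Stage II: Regimen X 10/17 = 58.8%, Compound 2 15/32 = 46.9% → Regimen X
Stage I: Regimen X 5/6 = 83.3%, Compound 2 36/59 = 61.0% → Regimen X
Overall: Regimen X 27/58 = 46.6%, Compound 2 52/96 = 54.2% → Compound 2
Regimen X wins each disease group but Compound 2 wins overall — the comparison reverses. Regimen X's patients skew toward stage III, which has a lower base rate.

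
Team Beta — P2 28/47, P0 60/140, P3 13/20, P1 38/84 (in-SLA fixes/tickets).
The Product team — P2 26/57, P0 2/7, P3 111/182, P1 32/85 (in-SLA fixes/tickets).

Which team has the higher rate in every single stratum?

Team Beta

P2: Team Beta 28/47 = 59.6%, the Product team 26/57 = 45.6% → Team Beta
P0: Team Beta 60/140 = 42.9%, the Product team 2/7 = 28.6% → Team Beta
P3: Team Beta 13/20 = 65.0%, the Product team 111/182 = 61.0% → Team Beta
P1: Team Beta 38/84 = 45.2%, the Product team 32/85 = 37.6% → Team Beta
Team Beta has the higher rate in all 4 groups.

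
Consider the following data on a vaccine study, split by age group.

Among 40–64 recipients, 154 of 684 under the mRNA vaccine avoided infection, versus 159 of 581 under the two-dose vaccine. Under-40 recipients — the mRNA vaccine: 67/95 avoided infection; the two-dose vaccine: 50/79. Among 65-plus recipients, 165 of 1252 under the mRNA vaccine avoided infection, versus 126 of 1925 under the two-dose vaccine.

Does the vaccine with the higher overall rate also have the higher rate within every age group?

No

40–64: the mRNA vaccine 154/684 = 22.5%, the two-dose vaccine 159/581 = 27.4% → the two-dose vaccine
Under-40: the mRNA vaccine 67/95 = 70.5%, the two-dose vaccine 50/79 = 63.3% → the mRNA vaccine
65-plus: the mRNA vaccine 165/1252 = 13.2%, the two-dose vaccine 126/1925 = 6.5% → the mRNA vaccine
Overall: the mRNA vaccine 386/2031 = 19.0%, the two-dose vaccine 335/2585 = 13.0% → the mRNA vaccine
Neither sweeps: the mRNA vaccine wins 2 of 3 groups, the two-dose vaccine wins 1. The mRNA vaccine wins overall but not every group — no Simpson reversal.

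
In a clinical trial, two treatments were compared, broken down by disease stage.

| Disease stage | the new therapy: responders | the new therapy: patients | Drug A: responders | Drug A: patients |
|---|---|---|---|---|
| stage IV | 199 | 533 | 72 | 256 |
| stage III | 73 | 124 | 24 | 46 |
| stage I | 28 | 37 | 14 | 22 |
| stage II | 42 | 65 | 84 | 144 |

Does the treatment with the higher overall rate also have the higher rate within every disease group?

Yes

Stage IV: the new therapy 199/533 = 37.3%, Drug A 72/256 = 28.1% → the new therapy
Stage III: the new therapy 73/124 = 58.9%, Drug A 24/46 = 52.2% → the new therapy
Stage I: the new therapy 28/37 = 75.7%, Drug A 14/22 = 63.6% → the new therapy
Stage II: the new therapy 42/65 = 64.6%, Drug A 84/144 = 58.3% → the new therapy
Overall: the new therapy 342/759 = 45.1%, Drug A 194/468 = 41.5% → the new therapy
The new therapy wins overall and in every disease group — no reversal.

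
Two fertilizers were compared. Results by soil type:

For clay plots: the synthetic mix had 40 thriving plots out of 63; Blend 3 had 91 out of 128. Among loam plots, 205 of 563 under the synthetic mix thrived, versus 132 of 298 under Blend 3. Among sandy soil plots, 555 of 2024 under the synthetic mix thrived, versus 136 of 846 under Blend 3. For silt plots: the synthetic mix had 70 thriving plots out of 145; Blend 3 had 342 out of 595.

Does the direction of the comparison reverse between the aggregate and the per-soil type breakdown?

Clay: the synthetic mix 40/63 = 63.5%, Blend 3 91/128 = 71.1% → Blend 3
Loam: the synthetic mix 205/563 = 36.4%, Blend 3 132/298 = 44.3% → Blend 3
Sandy soil: the synthetic mix 555/2024 = 27.4%, Blend 3 136/846 = 16.1% → the synthetic mix
Silt: the synthetic mix 70/145 = 48.3%, Blend 3 342/595 = 57.5% → Blend 3
Overall: the synthetic mix 870/2795 = 31.1%, Blend 3 701/1867 = 37.5% → Blend 3
Neither sweeps: the synthetic mix wins 1 of 4 groups, Blend 3 wins 3. Blend 3 wins overall but not every group — no Simpson reversal.

No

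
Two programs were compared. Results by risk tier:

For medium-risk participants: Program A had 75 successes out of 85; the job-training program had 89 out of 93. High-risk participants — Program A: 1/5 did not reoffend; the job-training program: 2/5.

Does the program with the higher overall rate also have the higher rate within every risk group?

Yes

Medium-risk: Program A 75/85 = 88.2%, the job-training program 89/93 = 95.7% → the job-training program
High-risk: Program A 1/5 = 20.0%, the job-training program 2/5 = 40.0% → the job-training program
Overall: Program A 76/90 = 84.4%, the job-training program 91/98 = 92.9% → the job-training program
The job-training program wins overall and in every risk group — no reversal.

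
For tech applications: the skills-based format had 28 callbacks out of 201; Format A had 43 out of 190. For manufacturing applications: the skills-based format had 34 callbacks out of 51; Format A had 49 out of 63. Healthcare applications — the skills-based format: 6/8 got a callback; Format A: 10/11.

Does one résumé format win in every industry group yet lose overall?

Tech: the skills-based format 28/201 = 13.9%, Format A 43/190 = 22.6% → Format A
Manufacturing: the skills-based format 34/51 = 66.7%, Format A 49/63 = 77.8% → Format A
Healthcare: the skills-based format 6/8 = 75.0%, Format A 10/11 = 90.9% → Format A
Overall: the skills-based format 68/260 = 26.2%, Format A 102/264 = 38.6% → Format A
Format A wins overall and in every industry group — no reversal.

No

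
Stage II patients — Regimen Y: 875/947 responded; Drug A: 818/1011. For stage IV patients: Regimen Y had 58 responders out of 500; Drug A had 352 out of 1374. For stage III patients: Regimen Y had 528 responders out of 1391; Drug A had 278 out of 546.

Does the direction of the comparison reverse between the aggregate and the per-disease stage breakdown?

No

Stage II: Regimen Y 875/947 = 92.4%, Drug A 818/1011 = 80.9% → Regimen Y
Stage IV: Regimen Y 58/500 = 11.6%, Drug A 352/1374 = 25.6% → Drug A
Stage III: Regimen Y 528/1391 = 38.0%, Drug A 278/546 = 50.9% → Drug A
Overall: Regimen Y 1461/2838 = 51.5%, Drug A 1448/2931 = 49.4% → Regimen Y
Neither sweeps: Regimen Y wins 1 of 3 groups, Drug A wins 2. Regimen Y wins overall but not every group — no Simpson reversal.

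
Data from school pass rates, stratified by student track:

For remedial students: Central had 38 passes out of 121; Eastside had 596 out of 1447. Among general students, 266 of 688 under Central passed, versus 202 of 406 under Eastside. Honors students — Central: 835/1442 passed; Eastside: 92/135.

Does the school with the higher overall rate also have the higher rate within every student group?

Remedial: Central 38/121 = 31.4%, Eastside 596/1447 = 41.2% → Eastside
General: Central 266/688 = 38.7%, Eastside 202/406 = 49.8% → Eastside
Honors: Central 835/1442 = 57.9%, Eastside 92/135 = 68.1% → Eastside
Overall: Central 1139/2251 = 50.6%, Eastside 890/1988 = 44.8% → Central
Eastside wins each student group but Central wins overall — the comparison reverses. Eastside's students skew toward remedial, which has a lower base rate.

No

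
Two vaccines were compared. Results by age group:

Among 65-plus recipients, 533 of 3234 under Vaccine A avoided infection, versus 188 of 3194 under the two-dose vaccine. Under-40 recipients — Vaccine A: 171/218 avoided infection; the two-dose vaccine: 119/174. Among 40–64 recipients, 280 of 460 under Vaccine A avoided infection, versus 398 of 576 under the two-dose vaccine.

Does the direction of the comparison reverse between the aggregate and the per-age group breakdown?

No

65-plus: Vaccine A 533/3234 = 16.5%, the two-dose vaccine 188/3194 = 5.9% → Vaccine A
Under-40: Vaccine A 171/218 = 78.4%, the two-dose vaccine 119/174 = 68.4% → Vaccine A
40–64: Vaccine A 280/460 = 60.9%, the two-dose vaccine 398/576 = 69.1% → the two-dose vaccine
Overall: Vaccine A 984/3912 = 25.2%, the two-dose vaccine 705/3944 = 17.9% → Vaccine A
Neither sweeps: Vaccine A wins 2 of 3 groups, the two-dose vaccine wins 1. Vaccine A wins overall but not every group — no Simpson reversal.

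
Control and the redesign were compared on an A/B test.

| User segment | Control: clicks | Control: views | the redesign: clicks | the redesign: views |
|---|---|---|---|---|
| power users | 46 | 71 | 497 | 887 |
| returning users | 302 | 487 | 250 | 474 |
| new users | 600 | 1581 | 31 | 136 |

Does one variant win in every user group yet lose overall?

Yes

Power users: Control 46/71 = 64.8%, the redesign 497/887 = 56.0% → Control
Returning users: Control 302/487 = 62.0%, the redesign 250/474 = 52.7% → Control
New users: Control 600/1581 = 38.0%, the redesign 31/136 = 22.8% → Control
Overall: Control 948/2139 = 44.3%, the redesign 778/1497 = 52.0% → the redesign
Control wins each user group but the redesign wins overall — the comparison reverses. Control's views skew toward new users, which has a lower base rate.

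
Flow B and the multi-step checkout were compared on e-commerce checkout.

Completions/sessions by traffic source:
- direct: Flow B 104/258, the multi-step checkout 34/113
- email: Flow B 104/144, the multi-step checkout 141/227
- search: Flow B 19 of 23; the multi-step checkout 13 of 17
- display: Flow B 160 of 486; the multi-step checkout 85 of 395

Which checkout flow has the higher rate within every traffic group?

Direct: Flow B 104/258 = 40.3%, the multi-step checkout 34/113 = 30.1% → Flow B
Email: Flow B 104/144 = 72.2%, the multi-step checkout 141/227 = 62.1% → Flow B
Search: Flow B 19/23 = 82.6%, the multi-step checkout 13/17 = 76.5% → Flow B
Display: Flow B 160/486 = 32.9%, the multi-step checkout 85/395 = 21.5% → Flow B
Flow B has the higher rate in all 4 groups.

Flow B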